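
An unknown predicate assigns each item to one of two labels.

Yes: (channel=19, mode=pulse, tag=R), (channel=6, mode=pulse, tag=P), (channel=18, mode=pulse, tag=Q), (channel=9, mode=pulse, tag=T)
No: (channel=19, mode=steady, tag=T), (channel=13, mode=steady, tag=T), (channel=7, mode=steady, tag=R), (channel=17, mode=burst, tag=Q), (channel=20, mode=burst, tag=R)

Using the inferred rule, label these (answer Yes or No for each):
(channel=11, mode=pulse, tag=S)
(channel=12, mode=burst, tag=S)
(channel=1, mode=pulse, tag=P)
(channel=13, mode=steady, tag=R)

Yes, No, Yes, No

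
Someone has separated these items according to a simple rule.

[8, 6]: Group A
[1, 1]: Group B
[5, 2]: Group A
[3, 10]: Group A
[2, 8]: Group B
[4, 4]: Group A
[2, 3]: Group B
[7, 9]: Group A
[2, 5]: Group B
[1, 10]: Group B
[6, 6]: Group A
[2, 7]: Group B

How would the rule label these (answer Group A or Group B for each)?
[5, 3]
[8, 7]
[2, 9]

Group A, Group A, Group B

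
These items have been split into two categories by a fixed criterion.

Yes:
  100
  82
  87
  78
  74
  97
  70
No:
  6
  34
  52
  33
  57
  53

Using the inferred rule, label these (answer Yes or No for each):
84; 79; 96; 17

Yes, Yes, Yes, No

'Yes' ⟺ at least 70.
84 — 84 ≥ 70, hence Yes.
79 — 79 ≥ 70, hence Yes.
96 — 96 ≥ 70, hence Yes.
17 — 17 < 70, hence No.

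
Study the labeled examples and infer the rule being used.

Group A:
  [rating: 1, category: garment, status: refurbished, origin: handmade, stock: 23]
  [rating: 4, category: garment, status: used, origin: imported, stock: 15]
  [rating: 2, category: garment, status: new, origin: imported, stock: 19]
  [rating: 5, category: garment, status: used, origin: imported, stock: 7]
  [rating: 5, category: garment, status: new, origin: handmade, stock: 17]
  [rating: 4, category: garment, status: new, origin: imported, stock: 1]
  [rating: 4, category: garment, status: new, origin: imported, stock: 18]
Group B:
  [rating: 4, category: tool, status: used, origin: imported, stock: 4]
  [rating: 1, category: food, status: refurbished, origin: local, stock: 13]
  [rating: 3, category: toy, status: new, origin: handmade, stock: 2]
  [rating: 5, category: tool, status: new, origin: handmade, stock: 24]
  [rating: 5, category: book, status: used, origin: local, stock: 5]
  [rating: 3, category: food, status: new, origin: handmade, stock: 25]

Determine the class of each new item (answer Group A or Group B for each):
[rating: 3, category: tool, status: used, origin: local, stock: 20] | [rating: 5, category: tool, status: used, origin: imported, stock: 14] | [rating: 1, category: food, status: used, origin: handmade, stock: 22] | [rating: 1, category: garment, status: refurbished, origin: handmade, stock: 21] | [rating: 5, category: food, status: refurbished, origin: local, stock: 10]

All 'Group A' examples share one property — category is garment — and every 'Group B' example lacks it.
Group B: [rating: 3, category: tool, status: used, origin: local, stock: 20], since category is tool. Group B: [rating: 5, category: tool, status: used, origin: imported, stock: 14], since category is tool. Group B: [rating: 1, category: food, status: used, origin: handmade, stock: 22], since category is food. Group A: [rating: 1, category: garment, status: refurbished, origin: handmade, stock: 21], since category is garment. Group B: [rating: 5, category: food, status: refurbished, origin: local, stock: 10], since category is food.

Group B, Group B, Group B, Group A, Group B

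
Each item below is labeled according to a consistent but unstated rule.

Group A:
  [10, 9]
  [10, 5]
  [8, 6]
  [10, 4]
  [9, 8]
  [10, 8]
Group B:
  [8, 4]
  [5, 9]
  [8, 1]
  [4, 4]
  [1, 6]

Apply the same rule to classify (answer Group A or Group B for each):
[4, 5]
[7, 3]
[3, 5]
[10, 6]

Group B, Group B, Group B, Group A

The pattern is that an item is 'Group A' exactly when: first > second AND sum ≥ 14.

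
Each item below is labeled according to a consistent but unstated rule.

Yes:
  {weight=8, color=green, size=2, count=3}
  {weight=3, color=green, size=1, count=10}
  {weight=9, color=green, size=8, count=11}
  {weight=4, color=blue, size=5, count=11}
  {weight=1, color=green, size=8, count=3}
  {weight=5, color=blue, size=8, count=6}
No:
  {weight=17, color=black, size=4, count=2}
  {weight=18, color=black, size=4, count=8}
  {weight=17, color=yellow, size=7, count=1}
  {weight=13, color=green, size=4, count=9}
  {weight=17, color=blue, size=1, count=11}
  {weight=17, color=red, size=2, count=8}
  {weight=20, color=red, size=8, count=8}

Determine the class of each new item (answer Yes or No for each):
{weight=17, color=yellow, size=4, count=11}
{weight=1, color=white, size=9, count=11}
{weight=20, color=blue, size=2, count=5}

Rule: weight ≤ 9. This holds for each 'Yes' example and fails for each 'No' one.
No: {weight=17, color=yellow, size=4, count=11}, since weight = 17.
Yes: {weight=1, color=white, size=9, count=11}, since weight = 1.
No: {weight=20, color=blue, size=2, count=5}, since weight = 20.

No, Yes, No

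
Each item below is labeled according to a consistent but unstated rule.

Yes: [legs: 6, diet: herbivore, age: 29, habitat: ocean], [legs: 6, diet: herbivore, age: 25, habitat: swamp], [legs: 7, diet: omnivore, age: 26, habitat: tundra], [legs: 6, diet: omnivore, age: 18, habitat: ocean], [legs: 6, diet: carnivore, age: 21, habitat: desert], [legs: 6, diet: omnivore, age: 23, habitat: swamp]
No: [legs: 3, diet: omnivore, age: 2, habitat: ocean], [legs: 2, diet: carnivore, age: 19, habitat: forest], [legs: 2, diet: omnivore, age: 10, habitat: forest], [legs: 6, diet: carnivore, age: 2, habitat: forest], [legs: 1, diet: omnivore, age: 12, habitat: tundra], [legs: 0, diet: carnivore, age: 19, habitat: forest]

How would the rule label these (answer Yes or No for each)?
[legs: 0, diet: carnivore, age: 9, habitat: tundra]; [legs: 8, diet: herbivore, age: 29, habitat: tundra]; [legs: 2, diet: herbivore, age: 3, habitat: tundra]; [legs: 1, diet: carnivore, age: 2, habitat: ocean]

The classifier is using: age ≥ 10 AND legs ≥ 3.
[legs: 0, diet: carnivore, age: 9, habitat: tundra]: age = 9, legs = 0 — fails this test, so No. [legs: 8, diet: herbivore, age: 29, habitat: tundra]: age = 29, legs = 8 — checks out, so Yes. [legs: 2, diet: herbivore, age: 3, habitat: tundra]: age = 3, legs = 2 — fails this test, so No. [legs: 1, diet: carnivore, age: 2, habitat: ocean]: age = 2, legs = 1 — fails this test, so No.

No, Yes, No, No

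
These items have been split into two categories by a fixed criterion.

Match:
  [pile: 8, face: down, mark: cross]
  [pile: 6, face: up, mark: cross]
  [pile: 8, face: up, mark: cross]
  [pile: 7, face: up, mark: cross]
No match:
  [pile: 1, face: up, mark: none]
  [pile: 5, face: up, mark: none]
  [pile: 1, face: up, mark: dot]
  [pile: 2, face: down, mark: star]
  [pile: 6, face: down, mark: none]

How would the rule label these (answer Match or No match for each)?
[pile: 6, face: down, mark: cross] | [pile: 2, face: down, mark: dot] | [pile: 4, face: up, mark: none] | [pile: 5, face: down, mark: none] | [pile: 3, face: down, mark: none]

Match, No match, No match, No match, No match

The simplest hypothesis consistent with all the labels is: mark is cross.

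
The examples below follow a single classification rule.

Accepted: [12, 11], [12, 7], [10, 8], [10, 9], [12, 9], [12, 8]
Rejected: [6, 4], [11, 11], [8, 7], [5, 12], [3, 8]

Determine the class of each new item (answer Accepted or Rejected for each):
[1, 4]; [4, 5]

A rule that fits every label: sum ≥ 17 AND first is even — true of each 'Accepted' example, false of each 'Rejected' one.
[1, 4]: Rejected (1+4 = 5, first 1).
[4, 5]: Rejected (4+5 = 9, first 4).

Rejected, Rejected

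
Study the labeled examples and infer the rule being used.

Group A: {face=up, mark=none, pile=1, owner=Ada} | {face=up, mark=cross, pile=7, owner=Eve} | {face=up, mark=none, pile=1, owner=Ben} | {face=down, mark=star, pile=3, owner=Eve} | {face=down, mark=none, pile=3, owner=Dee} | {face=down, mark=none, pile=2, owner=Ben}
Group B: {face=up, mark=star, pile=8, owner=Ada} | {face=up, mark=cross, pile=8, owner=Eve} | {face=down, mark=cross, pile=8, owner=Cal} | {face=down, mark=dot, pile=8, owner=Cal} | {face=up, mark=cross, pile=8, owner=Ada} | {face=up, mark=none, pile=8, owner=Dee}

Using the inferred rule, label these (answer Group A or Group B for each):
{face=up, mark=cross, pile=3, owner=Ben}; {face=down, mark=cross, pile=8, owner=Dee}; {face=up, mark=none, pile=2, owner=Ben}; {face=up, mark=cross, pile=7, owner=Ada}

All 'Group A' examples share one property — pile ≤ 7 — and every 'Group B' example lacks it.

Group A, Group B, Group A, Group A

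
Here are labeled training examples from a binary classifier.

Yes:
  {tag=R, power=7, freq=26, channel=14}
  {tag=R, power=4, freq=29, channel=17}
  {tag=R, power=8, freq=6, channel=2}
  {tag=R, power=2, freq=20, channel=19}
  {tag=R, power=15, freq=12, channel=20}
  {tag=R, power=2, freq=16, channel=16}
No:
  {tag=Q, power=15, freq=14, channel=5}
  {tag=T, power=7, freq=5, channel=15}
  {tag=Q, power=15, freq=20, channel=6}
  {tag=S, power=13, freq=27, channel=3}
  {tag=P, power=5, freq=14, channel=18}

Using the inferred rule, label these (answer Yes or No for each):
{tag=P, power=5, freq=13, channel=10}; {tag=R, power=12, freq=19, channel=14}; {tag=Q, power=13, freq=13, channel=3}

No, Yes, No

The simplest hypothesis consistent with all the labels is: tag is R.
No: {tag=P, power=5, freq=13, channel=10}, since tag is P.
Yes: {tag=R, power=12, freq=19, channel=14}, since tag is R.
No: {tag=Q, power=13, freq=13, channel=3}, since tag is Q.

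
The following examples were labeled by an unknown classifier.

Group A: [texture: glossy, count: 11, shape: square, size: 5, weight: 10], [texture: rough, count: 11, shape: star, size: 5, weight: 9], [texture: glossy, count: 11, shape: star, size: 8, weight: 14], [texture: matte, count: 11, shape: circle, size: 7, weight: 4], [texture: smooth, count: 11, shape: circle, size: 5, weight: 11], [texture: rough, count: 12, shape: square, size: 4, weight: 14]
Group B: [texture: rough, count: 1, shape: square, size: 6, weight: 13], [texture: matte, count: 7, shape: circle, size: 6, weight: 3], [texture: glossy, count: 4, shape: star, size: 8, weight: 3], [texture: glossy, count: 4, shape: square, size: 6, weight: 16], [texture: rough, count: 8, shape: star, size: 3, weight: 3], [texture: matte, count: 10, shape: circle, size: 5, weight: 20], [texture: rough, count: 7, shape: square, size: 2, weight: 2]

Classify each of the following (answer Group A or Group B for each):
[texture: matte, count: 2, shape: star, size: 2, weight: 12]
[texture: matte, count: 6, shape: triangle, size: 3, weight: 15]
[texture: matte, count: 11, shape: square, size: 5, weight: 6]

A rule that fits every label: count ≥ 11 — true of each 'Group A' example, false of each 'Group B' one.
[texture: matte, count: 2, shape: star, size: 2, weight: 12]: Group B (count = 2).
[texture: matte, count: 6, shape: triangle, size: 3, weight: 15]: Group B (count = 6).
[texture: matte, count: 11, shape: square, size: 5, weight: 6]: Group A (count = 11).

Group B, Group B, Group A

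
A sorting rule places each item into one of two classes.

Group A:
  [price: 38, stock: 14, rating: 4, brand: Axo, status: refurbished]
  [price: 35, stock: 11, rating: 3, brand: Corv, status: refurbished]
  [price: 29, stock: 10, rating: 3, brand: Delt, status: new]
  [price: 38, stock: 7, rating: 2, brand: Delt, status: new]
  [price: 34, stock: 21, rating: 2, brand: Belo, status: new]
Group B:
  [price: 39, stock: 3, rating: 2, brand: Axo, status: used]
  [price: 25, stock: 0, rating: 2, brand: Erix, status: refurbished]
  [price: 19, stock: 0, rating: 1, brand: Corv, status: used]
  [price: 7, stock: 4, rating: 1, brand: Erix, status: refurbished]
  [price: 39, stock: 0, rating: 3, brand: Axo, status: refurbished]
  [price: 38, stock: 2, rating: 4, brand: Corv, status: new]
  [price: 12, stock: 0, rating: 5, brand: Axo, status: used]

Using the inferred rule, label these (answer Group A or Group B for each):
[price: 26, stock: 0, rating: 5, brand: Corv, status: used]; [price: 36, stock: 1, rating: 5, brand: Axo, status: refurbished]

Group B, Group B

One predicate separates the groups cleanly: stock ≥ 7.
[price: 26, stock: 0, rating: 5, brand: Corv, status: used]: stock = 0 — fails this test, so Group B. [price: 36, stock: 1, rating: 5, brand: Axo, status: refurbished]: stock = 1 — fails this test, so Group B.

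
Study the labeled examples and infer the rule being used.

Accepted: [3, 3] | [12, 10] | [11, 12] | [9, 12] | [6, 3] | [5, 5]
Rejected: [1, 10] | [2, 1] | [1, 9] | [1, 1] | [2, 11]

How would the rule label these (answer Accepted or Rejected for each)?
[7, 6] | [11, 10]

The rule appears to be: first ≥ 3.
[7, 6] — first 7, hence Accepted.
[11, 10] — first 11, hence Accepted.

Accepted, Accepted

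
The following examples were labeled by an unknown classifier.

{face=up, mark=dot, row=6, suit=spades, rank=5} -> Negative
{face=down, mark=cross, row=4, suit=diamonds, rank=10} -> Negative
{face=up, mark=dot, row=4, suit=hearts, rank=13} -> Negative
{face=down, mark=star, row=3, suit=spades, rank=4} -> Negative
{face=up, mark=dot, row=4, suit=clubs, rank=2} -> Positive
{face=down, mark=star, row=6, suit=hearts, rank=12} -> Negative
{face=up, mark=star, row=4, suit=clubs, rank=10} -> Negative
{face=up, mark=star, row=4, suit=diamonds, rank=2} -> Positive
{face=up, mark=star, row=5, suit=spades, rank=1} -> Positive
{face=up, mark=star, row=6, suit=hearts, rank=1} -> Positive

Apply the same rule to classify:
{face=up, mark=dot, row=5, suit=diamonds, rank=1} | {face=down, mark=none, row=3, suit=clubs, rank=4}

The pattern is that an item is 'Positive' exactly when: rank ≤ 2.

Positive, Negative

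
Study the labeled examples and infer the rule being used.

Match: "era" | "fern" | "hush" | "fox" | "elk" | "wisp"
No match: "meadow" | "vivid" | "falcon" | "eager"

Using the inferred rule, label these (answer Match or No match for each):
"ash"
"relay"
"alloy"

One predicate separates the groups cleanly: length ≤ 4.
"ash": length 3, meets the rule → Match. "relay": length 5, does not pass → No match. "alloy": length 5, does not pass → No match.

Match, No match, No match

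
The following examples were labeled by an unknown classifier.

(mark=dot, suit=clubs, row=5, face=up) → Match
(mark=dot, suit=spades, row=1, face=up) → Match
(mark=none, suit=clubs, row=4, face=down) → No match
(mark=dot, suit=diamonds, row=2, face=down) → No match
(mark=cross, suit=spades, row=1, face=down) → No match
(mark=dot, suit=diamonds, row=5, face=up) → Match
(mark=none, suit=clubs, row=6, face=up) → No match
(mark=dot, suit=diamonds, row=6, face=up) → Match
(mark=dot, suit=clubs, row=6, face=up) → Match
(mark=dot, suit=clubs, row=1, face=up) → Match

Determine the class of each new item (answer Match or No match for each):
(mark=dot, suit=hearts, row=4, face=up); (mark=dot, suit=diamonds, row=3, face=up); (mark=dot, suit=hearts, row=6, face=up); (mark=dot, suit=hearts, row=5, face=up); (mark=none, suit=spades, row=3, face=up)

Match, Match, Match, Match, No match

The distinguishing property — face is up AND mark is dot — holds for all the 'Match' cases and none of the 'No match' cases.
(mark=dot, suit=hearts, row=4, face=up): face is up, mark is dot — qualifies, so Match. (mark=dot, suit=diamonds, row=3, face=up): face is up, mark is dot — qualifies, so Match. (mark=dot, suit=hearts, row=6, face=up): face is up, mark is dot — qualifies, so Match. (mark=dot, suit=hearts, row=5, face=up): face is up, mark is dot — qualifies, so Match. (mark=none, suit=spades, row=3, face=up): face is up, mark is none — fails this test, so No match.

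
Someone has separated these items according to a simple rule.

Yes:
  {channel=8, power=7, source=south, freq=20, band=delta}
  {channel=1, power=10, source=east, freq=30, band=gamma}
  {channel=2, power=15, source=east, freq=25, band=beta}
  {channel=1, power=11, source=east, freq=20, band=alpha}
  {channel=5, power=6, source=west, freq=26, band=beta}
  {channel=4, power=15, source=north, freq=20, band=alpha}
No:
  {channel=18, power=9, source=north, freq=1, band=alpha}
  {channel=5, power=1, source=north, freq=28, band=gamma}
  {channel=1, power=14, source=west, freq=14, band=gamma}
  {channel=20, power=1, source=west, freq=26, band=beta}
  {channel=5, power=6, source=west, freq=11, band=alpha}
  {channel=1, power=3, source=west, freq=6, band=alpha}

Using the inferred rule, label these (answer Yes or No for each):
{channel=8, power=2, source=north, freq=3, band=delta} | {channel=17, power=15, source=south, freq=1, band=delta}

One predicate separates the groups cleanly: power ≥ 3 AND freq ≥ 20.
{channel=8, power=2, source=north, freq=3, band=delta} — power = 2, freq = 3, hence No.
{channel=17, power=15, source=south, freq=1, band=delta} — power = 15, freq = 1, hence No.

No, No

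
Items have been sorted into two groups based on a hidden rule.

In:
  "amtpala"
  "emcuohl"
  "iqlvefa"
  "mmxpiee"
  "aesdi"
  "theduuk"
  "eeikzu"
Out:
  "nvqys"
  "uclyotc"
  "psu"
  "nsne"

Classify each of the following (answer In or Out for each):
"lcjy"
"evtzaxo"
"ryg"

'In' ⟺ has ≥ 3 vowels.

Out, In, Out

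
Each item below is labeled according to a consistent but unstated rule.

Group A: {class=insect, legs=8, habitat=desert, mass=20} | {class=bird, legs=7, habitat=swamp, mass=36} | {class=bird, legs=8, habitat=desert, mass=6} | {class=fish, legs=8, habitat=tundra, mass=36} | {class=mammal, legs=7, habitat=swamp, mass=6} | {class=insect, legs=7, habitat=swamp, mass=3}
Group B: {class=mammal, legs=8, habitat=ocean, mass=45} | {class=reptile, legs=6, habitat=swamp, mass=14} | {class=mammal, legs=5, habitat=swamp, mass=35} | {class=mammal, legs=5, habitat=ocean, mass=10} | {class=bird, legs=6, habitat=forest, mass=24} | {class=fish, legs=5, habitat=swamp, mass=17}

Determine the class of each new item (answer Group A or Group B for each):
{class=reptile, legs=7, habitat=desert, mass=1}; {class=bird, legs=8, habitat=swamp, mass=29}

The classifier is using: mass ≤ 36 AND legs ≥ 7.
{class=reptile, legs=7, habitat=desert, mass=1}: mass = 1, legs = 7 — meets the rule, so Group A.
{class=bird, legs=8, habitat=swamp, mass=29}: mass = 29, legs = 8 — meets the rule, so Group A.

Group A, Group A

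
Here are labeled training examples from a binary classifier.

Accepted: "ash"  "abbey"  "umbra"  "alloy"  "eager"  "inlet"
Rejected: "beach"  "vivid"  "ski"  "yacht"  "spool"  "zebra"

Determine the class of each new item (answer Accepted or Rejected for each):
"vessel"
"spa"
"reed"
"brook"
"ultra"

Rejected, Rejected, Rejected, Rejected, Accepted

The common property of the 'Accepted' items is: starts with a vowel. No 'Rejected' item has it.
"vessel" → starts with 'v' → Rejected.
"spa" → starts with 's' → Rejected.
"reed" → starts with 'r' → Rejected.
"brook" → starts with 'b' → Rejected.
"ultra" → starts with 'u' → Accepted.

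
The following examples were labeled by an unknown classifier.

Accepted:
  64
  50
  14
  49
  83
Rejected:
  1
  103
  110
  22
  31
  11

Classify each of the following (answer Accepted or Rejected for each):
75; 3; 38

Accepted, Rejected, Accepted

All 'Accepted' examples share one property — digit sum ≥ 5 — and every 'Rejected' example lacks it.
75: digit sum 7+5 = 12, passes → Accepted.
3: digit sum 3, doesn't qualify → Rejected.
38: digit sum 3+8 = 11, passes → Accepted.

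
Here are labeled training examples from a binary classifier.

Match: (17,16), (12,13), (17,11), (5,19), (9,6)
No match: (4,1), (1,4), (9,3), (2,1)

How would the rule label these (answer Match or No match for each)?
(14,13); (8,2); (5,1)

Match, No match, No match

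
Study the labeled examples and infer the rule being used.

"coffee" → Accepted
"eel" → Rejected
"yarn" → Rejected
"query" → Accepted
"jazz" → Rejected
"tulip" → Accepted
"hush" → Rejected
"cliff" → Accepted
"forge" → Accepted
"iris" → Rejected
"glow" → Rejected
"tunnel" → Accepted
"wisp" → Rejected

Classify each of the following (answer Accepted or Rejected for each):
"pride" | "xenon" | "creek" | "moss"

Accepted, Accepted, Accepted, Rejected

'Accepted' ⟺ length ≥ 5.
"pride" → length 5 → Accepted. "xenon" → length 5 → Accepted. "creek" → length 5 → Accepted. "moss" → length 4 → Rejected.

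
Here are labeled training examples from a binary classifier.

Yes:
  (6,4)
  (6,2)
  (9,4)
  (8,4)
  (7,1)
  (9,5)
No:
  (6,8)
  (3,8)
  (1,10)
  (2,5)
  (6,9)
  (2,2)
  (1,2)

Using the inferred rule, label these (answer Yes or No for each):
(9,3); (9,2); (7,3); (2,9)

Yes, Yes, Yes, No

Looking at the examples, the only property every 'Yes' case has and every 'No' case lacks is: first > second.
(9,3) — 9 > 3, hence Yes. (9,2) — 9 > 2, hence Yes. (7,3) — 7 > 3, hence Yes. (2,9) — 2 < 9, hence No.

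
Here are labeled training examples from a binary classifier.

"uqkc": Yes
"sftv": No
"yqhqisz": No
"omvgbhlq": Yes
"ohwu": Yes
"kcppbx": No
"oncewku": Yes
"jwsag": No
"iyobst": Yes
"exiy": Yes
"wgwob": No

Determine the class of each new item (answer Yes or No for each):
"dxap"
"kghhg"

One predicate separates the groups cleanly: starts with a vowel.
"dxap": starts with 'd', does not fit → No.
"kghhg": starts with 'k', does not fit → No.

No, No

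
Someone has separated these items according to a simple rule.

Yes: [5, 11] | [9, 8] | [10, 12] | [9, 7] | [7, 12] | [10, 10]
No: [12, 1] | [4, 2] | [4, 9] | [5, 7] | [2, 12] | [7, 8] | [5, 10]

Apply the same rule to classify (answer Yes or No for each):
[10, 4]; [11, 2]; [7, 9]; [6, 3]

No, No, Yes, No

The distinguishing property — sum ≥ 16 — holds for all the 'Yes' cases and none of the 'No' cases.
[10, 4]: 10+4 = 14 — does not satisfy this, so No.
[11, 2]: 11+2 = 13 — does not satisfy this, so No.
[7, 9]: 7+9 = 16 — meets the rule, so Yes.
[6, 3]: 6+3 = 9 — does not satisfy this, so No.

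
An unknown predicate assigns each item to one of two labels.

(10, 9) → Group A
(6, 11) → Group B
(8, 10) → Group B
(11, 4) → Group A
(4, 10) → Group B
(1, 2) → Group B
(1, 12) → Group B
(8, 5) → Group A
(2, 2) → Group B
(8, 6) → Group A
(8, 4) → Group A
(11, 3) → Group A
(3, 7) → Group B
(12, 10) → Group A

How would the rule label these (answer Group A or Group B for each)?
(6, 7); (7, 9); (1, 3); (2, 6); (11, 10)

The classifier is using: first > second.
Group B: (6, 7), since 6 < 7.
Group B: (7, 9), since 7 < 9.
Group B: (1, 3), since 1 < 3.
Group B: (2, 6), since 2 < 6.
Group A: (11, 10), since 11 > 10.

Group B, Group B, Group B, Group B, Group A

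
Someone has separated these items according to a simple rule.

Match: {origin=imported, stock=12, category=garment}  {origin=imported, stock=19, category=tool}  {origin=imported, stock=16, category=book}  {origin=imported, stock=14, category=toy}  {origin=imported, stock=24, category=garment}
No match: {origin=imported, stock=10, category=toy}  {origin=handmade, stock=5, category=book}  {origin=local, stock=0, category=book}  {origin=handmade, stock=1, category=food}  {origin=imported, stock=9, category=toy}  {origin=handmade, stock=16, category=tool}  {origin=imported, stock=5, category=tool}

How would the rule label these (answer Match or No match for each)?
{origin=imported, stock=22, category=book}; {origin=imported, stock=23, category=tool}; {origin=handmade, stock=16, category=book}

The pattern is that an item is 'Match' exactly when: origin is imported AND stock ≥ 12.

Match, Match, No match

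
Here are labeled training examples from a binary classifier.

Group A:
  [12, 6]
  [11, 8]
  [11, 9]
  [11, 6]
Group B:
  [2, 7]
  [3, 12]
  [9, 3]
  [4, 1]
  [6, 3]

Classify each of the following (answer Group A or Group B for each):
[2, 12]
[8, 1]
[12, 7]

Group B, Group B, Group A

One predicate separates the groups cleanly: sum ≥ 17.
[2, 12] — 2+12 = 14, hence Group B. [8, 1] — 8+1 = 9, hence Group B. [12, 7] — 12+7 = 19, hence Group A.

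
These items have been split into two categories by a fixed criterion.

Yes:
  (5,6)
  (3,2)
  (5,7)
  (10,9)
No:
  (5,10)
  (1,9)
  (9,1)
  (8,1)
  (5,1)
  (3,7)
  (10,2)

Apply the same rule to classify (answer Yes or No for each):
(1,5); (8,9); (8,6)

No, Yes, Yes

A rule that fits every label: |first − second| ≤ 2 — true of each 'Yes' example, false of each 'No' one.
(1,5): No (|1−5| = 4). (8,9): Yes (|8−9| = 1). (8,6): Yes (|8−6| = 2).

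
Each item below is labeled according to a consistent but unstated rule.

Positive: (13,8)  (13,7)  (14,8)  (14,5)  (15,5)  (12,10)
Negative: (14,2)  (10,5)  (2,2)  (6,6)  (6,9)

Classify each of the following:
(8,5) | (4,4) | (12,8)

Negative, Negative, Positive

The pattern is that an item is 'Positive' exactly when: sum ≥ 19.
(8,5) → 8+5 = 13 → Negative. (4,4) → 4+4 = 8 → Negative. (12,8) → 12+8 = 20 → Positive.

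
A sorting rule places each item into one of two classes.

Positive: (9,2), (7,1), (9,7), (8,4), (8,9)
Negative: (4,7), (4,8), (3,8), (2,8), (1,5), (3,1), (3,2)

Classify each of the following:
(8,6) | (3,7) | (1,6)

'Positive' ⟺ first ≥ 5.
(8,6) — first 8, hence Positive. (3,7) — first 3, hence Negative. (1,6) — first 1, hence Negative.

Positive, Negative, Negative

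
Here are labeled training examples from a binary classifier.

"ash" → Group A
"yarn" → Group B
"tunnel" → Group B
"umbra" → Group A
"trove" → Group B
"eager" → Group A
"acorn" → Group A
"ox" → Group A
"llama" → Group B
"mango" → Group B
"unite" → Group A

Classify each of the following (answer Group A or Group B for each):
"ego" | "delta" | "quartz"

One predicate separates the groups cleanly: starts with a vowel.
"ego" → starts with 'e' → Group A. "delta" → starts with 'd' → Group B. "quartz" → starts with 'q' → Group B.

Group A, Group B, Group B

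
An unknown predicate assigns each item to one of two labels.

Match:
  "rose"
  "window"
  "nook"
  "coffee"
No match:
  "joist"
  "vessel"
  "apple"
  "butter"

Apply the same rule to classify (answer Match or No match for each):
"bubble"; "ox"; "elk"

No match, Match, No match

All 'Match' examples share one property — even length AND contains 'o' — and every 'No match' example lacks it.
"bubble" → length 6, no 'o' → No match.
"ox" → length 2, has 'o' → Match.
"elk" → length 3, no 'o' → No match.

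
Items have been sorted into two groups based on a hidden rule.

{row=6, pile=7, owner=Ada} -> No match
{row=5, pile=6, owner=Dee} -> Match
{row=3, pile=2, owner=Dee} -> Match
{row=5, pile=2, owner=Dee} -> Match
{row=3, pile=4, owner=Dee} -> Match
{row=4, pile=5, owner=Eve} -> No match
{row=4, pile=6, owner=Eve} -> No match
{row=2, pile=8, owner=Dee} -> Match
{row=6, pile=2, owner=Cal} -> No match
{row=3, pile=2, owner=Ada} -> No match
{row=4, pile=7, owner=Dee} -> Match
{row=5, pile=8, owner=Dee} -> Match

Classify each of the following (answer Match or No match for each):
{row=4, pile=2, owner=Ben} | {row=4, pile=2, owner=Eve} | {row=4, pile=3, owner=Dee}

No match, No match, Match

The pattern is that an item is 'Match' exactly when: owner is Dee.
{row=4, pile=2, owner=Ben} — owner is Ben, hence No match. {row=4, pile=2, owner=Eve} — owner is Eve, hence No match. {row=4, pile=3, owner=Dee} — owner is Dee, hence Match.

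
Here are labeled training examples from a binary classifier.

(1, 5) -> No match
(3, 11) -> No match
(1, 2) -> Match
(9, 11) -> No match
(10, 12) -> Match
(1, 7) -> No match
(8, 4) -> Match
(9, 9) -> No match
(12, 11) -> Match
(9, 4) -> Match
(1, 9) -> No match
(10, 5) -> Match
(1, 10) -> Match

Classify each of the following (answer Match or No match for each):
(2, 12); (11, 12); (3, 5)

Comparing the two groups points to one rule — product is even.
(2, 12) → 2·12 = 24 → Match. (11, 12) → 11·12 = 132 → Match. (3, 5) → 3·5 = 15 → No match.

Match, Match, No match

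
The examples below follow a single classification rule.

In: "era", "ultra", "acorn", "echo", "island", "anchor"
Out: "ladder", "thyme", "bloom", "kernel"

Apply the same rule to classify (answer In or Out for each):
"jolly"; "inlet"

Out, In

The rule appears to be: starts with a vowel.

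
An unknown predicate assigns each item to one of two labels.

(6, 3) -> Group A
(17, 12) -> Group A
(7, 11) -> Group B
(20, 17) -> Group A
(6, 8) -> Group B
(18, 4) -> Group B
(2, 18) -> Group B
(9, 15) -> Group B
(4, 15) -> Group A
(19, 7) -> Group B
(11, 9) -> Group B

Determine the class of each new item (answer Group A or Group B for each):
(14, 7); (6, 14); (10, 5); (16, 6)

Group A, Group B, Group A, Group B

All 'Group A' examples share one property — sum is odd — and every 'Group B' example lacks it.
(14, 7) → 14+7 = 21 → Group A. (6, 14) → 6+14 = 20 → Group B. (10, 5) → 10+5 = 15 → Group A. (16, 6) → 16+6 = 22 → Group B.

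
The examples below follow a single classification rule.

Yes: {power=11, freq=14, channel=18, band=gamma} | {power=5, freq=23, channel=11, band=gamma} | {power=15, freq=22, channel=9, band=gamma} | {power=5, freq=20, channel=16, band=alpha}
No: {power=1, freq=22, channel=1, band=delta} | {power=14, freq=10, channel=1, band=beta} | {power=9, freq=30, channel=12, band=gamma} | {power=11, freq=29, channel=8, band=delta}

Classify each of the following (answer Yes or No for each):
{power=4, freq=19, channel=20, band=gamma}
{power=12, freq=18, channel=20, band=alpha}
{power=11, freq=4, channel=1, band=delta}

Yes, Yes, No

The simplest hypothesis consistent with all the labels is: freq ≤ 23 AND channel ≥ 8.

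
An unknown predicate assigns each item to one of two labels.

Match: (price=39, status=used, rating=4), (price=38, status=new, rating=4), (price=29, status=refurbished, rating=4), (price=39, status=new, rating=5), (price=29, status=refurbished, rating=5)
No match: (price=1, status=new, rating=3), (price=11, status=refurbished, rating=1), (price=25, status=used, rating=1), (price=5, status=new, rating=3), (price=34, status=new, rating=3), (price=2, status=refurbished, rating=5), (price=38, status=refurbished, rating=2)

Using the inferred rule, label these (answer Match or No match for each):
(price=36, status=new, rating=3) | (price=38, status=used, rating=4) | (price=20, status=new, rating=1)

No match, Match, No match

The rule appears to be: price ≥ 5 AND rating ≥ 4.
(price=36, status=new, rating=3): No match (price = 36, rating = 3).
(price=38, status=used, rating=4): Match (price = 38, rating = 4).
(price=20, status=new, rating=1): No match (price = 20, rating = 1).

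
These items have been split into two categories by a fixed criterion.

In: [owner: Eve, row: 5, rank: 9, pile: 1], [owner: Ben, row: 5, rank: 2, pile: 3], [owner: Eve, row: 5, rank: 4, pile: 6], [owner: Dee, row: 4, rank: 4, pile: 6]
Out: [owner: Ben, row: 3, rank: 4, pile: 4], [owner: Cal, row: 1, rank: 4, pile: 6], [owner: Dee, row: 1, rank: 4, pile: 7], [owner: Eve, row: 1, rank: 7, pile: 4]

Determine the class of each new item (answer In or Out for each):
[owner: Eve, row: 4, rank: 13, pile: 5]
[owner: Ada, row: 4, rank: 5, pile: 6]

In, In

One predicate separates the groups cleanly: row ≥ 4.
[owner: Eve, row: 4, rank: 13, pile: 5]: In (row = 4). [owner: Ada, row: 4, rank: 5, pile: 6]: In (row = 4).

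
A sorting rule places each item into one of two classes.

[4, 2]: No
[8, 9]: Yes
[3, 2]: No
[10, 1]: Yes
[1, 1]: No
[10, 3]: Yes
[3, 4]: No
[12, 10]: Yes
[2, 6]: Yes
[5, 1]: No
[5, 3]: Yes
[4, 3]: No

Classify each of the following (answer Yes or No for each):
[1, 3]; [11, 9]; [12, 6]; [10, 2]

The classifier is using: sum ≥ 8.

No, Yes, Yes, Yes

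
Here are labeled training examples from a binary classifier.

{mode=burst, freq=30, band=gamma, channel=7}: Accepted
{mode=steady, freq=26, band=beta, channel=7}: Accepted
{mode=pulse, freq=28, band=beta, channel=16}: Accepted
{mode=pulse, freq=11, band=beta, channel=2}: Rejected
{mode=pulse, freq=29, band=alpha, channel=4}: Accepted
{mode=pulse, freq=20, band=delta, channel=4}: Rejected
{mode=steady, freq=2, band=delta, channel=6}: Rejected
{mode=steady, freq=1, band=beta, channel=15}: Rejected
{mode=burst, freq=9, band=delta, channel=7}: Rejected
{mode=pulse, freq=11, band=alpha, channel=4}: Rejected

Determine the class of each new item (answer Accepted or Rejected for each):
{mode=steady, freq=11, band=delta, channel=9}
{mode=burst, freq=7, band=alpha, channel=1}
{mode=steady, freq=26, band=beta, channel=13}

Rejected, Rejected, Accepted

'Accepted' ⟺ freq ≥ 26.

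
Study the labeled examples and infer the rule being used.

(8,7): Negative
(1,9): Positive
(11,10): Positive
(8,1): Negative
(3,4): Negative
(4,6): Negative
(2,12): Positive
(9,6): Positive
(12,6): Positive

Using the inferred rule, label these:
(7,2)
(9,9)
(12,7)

The classifier is using: max ≥ 9.

Negative, Positive, Positive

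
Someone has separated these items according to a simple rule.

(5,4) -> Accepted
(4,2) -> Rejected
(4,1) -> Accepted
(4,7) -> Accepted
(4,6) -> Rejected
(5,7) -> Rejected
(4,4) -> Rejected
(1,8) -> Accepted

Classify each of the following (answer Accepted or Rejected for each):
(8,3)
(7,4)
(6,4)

Accepted, Accepted, Rejected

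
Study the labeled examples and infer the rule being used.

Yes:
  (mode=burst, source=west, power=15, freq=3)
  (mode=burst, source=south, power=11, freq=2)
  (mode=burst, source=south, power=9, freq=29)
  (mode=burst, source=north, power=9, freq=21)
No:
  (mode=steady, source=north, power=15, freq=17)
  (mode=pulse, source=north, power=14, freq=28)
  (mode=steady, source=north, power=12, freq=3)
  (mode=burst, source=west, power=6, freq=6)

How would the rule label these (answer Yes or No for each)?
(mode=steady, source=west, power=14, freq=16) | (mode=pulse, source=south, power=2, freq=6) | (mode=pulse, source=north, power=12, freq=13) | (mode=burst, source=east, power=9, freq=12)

The classifier is using: mode is burst AND power ≥ 9.
No: (mode=steady, source=west, power=14, freq=16), since mode is steady, power = 14.
No: (mode=pulse, source=south, power=2, freq=6), since mode is pulse, power = 2.
No: (mode=pulse, source=north, power=12, freq=13), since mode is pulse, power = 12.
Yes: (mode=burst, source=east, power=9, freq=12), since mode is burst, power = 9.

No, No, No, Yes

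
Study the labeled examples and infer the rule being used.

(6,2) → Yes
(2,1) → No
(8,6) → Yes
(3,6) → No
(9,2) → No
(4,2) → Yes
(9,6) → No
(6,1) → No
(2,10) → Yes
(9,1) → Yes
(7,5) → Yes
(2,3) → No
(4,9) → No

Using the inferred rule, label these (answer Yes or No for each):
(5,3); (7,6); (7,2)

Yes, No, No

The classifier is using: sum is even.
Yes: (5,3), since 5+3 = 8.
No: (7,6), since 7+6 = 13.
No: (7,2), since 7+2 = 9.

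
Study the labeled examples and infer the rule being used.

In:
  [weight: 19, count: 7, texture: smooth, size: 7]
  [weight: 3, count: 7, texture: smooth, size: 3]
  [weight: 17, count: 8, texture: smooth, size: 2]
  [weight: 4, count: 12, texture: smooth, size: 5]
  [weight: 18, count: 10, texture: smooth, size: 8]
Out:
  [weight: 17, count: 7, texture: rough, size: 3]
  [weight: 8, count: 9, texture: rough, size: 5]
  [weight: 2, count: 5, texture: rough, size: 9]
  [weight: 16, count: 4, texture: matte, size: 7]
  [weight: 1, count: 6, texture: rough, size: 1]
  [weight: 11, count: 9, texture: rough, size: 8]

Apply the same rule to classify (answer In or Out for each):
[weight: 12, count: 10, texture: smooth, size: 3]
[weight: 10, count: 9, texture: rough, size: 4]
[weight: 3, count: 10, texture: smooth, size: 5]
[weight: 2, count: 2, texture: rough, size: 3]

In, Out, In, Out

Every 'In' example satisfies: texture is smooth. None of the 'Out' examples do.
[weight: 12, count: 10, texture: smooth, size: 3] → texture is smooth → In.
[weight: 10, count: 9, texture: rough, size: 4] → texture is rough → Out.
[weight: 3, count: 10, texture: smooth, size: 5] → texture is smooth → In.
[weight: 2, count: 2, texture: rough, size: 3] → texture is rough → Out.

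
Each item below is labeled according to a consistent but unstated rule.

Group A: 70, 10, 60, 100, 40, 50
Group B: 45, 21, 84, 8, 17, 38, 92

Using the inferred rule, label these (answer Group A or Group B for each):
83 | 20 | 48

Looking at the examples, the only property every 'Group A' case has and every 'Group B' case lacks is: multiple of 10.
83: Group B (83 = 10·8 + 3).
20: Group A (20 = 10·2).
48: Group B (48 = 10·4 + 8).

Group B, Group A, Group B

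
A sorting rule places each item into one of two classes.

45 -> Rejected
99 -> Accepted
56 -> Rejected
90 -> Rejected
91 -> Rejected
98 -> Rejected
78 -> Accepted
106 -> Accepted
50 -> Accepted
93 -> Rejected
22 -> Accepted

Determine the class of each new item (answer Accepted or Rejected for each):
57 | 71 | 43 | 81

Accepted, Accepted, Accepted, Rejected

One predicate separates the groups cleanly: ≡ 1 (mod 7).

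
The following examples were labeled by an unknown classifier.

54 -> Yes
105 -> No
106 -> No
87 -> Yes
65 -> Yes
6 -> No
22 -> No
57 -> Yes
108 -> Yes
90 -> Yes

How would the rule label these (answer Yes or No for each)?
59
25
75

Yes, No, Yes

A rule that fits every label: digit sum ≥ 8 — true of each 'Yes' example, false of each 'No' one.
59: digit sum 5+9 = 14 — qualifies, so Yes. 25: digit sum 2+5 = 7 — does not fit, so No. 75: digit sum 7+5 = 12 — qualifies, so Yes.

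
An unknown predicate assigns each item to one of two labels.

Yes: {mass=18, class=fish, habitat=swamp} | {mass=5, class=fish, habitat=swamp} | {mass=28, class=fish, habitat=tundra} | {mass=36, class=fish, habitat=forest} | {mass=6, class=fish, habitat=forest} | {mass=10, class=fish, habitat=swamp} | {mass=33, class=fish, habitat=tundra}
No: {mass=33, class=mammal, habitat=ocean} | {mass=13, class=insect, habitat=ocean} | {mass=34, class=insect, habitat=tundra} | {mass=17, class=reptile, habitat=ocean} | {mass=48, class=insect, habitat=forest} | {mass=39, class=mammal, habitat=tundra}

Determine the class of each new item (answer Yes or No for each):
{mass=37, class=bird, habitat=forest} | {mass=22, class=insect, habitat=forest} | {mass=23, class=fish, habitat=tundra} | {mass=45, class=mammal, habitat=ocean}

No, No, Yes, No

A rule that fits every label: class is fish — true of each 'Yes' example, false of each 'No' one.
{mass=37, class=bird, habitat=forest} — class is bird, hence No.
{mass=22, class=insect, habitat=forest} — class is insect, hence No.
{mass=23, class=fish, habitat=tundra} — class is fish, hence Yes.
{mass=45, class=mammal, habitat=ocean} — class is mammal, hence No.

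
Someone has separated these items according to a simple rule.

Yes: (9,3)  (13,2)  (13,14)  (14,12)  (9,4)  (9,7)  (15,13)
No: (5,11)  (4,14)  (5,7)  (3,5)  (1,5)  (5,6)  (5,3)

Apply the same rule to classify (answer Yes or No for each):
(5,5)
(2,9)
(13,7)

The rule appears to be: first ≥ 6.
(5,5) — first 5, hence No.
(2,9) — first 2, hence No.
(13,7) — first 13, hence Yes.

No, No, Yes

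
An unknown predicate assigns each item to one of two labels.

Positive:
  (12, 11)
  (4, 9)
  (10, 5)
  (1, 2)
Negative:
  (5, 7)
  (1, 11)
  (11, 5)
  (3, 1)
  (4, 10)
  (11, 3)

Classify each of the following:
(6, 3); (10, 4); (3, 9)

Positive, Negative, Negative

Comparing the two groups points to one rule — sum is odd.
(6, 3): Positive (6+3 = 9).
(10, 4): Negative (10+4 = 14).
(3, 9): Negative (3+9 = 12).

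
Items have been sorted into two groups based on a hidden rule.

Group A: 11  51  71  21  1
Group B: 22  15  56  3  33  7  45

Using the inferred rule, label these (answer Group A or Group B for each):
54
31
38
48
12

The distinguishing property — ends in digit 1 — holds for all the 'Group A' cases and none of the 'Group B' cases.

Group B, Group A, Group B, Group B, Group B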